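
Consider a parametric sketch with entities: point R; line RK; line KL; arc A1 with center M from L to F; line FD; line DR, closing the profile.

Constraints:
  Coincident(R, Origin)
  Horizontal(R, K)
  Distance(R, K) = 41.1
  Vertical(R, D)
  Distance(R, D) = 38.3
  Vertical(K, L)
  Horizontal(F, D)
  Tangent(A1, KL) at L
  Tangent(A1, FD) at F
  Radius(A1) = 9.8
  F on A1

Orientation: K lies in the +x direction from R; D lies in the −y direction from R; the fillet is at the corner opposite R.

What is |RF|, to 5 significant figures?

49.463

The virtual corner opposite R is at (41.100, -38.300). Since A1 is tangent to KL there, ML ⟂ KL and tangency of A1 to FD means the radius MF is perpendicular to FD, with radius 9.8, so the center M sits 9.8 in from both sides at M = (31.300, -28.500). That places the tangent points at L = (41.100, -28.500) on KL and F = (31.300, -38.300) on FD. Then |RF| = |F − R| = 49.463.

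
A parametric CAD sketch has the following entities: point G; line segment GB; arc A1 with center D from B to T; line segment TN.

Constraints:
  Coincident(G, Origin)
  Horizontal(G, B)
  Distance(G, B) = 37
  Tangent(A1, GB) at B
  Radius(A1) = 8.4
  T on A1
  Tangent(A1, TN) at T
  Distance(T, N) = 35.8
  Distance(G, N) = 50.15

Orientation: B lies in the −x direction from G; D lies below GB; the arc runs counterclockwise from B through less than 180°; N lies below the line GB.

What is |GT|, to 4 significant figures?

45.97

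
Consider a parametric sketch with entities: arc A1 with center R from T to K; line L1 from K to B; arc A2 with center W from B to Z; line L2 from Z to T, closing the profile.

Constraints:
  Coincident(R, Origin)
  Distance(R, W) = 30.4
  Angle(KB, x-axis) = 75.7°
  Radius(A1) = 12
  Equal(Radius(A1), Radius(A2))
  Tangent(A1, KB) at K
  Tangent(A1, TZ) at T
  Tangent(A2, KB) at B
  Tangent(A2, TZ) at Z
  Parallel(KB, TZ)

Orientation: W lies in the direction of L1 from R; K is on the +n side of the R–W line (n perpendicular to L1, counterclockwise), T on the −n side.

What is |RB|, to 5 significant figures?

32.683

The slot axis is L1's direction at 75.7°, so u = (cos 75.7°, sin 75.7°) = (0.24700, 0.96902) and n = (−sin 75.7°, cos 75.7°) = (-0.96902, 0.24700). R is at the origin and W lies 30.4 along u from R, so W = 30.4·u = (7.5088, 29.458). Tangency of A1 to both parallel lines with radius 12.0 puts K and T at R ± 12.0·n: K = (-11.628, 2.9640), T = (11.628, -2.9640). Equal radii place B and Z the same way about W: B = W + 12.0·n = (-4.1194, 32.422), Z = W − 12.0·n = (19.137, 26.494). Then |RB| = |B − R| = 32.683.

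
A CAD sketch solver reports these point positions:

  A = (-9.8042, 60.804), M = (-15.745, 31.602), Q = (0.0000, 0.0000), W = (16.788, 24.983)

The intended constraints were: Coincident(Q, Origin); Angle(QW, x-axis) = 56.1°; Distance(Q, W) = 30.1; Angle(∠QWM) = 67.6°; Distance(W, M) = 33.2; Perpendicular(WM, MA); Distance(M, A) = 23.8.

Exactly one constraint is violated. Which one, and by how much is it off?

Distance(M, A) = 23.8 — off by 6.00.

Q = (0.00, 0.00) ✓; QW at 56.10° ✓; |QW| = 30.10 ✓; ∠QWM = 67.60° ✓; |WM| = 33.20 ✓; ∠(WM, MA) = 90.00° ✓; |MA| = 29.80 ✗.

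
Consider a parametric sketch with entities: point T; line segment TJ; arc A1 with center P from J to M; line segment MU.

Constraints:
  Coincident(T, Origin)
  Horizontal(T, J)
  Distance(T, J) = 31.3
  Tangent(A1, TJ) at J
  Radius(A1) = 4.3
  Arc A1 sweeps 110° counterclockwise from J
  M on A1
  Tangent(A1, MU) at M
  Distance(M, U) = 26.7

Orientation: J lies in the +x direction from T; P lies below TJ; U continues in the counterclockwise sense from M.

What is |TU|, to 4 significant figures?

47.71

T is at the origin; T and J share the same y with |TJ| = 31.3 and J on the +x side, so J = (31.30, 0.000). A1 meets TJ tangentially, so PJ is at right angles to TJ, so P = J + (0, -4.3) = (31.30, -4.300). On A1, J sits at bearing 90° from P; a 110° counterclockwise sweep puts M at bearing 200°, so M = P + 4.3·(cos 200°, sin 200°) = (27.26, -5.771). Tangency of A1 to MU means the radius PM is perpendicular to MU, so MU runs along (−sin 200°, cos 200°); with |MU| = 26.7, U = (36.39, -30.86). Then |TU| = |U − T| = 47.71.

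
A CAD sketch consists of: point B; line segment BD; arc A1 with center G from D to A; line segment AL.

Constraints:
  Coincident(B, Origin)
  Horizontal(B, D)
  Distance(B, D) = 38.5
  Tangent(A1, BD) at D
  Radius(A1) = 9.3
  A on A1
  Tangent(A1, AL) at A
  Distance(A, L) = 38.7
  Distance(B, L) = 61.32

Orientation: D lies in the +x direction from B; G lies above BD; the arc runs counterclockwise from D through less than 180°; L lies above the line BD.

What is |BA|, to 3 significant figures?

48.9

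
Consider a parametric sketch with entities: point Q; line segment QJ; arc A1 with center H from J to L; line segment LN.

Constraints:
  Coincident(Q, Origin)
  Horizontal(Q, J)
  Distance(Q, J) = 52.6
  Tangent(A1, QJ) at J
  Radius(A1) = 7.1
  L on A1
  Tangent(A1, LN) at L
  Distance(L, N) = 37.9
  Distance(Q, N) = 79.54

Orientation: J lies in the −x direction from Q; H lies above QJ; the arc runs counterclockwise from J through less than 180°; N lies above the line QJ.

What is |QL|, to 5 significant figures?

47.876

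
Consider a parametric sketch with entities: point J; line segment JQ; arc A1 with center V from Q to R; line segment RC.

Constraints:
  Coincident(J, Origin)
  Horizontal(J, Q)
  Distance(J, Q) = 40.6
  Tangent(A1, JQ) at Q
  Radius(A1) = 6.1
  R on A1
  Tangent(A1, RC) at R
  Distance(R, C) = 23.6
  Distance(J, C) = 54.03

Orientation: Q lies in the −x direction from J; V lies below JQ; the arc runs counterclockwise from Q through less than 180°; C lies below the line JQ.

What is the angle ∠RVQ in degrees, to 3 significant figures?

94.4°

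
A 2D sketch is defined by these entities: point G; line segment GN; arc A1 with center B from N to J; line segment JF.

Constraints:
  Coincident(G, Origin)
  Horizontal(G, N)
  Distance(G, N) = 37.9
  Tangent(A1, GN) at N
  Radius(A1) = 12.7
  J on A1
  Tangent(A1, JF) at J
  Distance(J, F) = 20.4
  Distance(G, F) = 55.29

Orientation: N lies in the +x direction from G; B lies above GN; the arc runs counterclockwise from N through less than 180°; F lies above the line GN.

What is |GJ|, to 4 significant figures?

52.64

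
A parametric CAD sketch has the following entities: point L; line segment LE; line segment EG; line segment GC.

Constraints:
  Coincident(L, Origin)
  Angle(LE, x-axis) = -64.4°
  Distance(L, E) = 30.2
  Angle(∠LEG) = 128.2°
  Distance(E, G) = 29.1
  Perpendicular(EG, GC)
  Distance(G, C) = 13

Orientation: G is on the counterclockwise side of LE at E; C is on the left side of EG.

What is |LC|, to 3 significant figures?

49.0

∠LEG = 128.2°, so EG runs at -64.4° + (180° − 128.2°) = -12.6° from the x-axis; with |EG| = 29.1, G = E + 29.1·(cos -12.6°, sin -12.6°) = (41.4, -33.6). EG is perpendicular to GC; with |GC| = 13.0 on the left of EG, C = G + 13.0·(0.218, 0.976) = (44.3, -20.9). Then |LC| = |C − L| = 49.0.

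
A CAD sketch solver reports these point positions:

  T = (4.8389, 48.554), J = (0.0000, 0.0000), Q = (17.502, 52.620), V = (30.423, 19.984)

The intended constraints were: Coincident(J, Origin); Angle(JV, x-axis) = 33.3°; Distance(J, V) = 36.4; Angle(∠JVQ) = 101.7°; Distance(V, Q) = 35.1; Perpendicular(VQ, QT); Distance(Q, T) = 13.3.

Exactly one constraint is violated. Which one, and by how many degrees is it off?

Perpendicular(VQ, QT) — off by 3.80°.

J = (0.00, 0.00) ✓; JV at 33.30° ✓; |JV| = 36.40 ✓; ∠JVQ = 101.7° ✓; |VQ| = 35.10 ✓; ∠(VQ, QT) = 86.20° ✗; |QT| = 13.30 ✓.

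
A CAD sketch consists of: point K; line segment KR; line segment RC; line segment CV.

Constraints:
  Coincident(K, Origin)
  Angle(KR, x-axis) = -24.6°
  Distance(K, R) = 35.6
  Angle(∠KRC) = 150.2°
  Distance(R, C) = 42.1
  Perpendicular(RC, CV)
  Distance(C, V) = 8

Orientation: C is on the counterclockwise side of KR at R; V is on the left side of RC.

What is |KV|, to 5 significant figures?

73.633

K is at the origin; KR runs at -24.6° with length 35.6, so R = 35.6·(cos -24.6°, sin -24.6°) = (32.369, -14.820). ∠KRC = 150.2°, so RC runs at -24.6° + (180° − 150.2°) = 5.2000° from the x-axis; with |RC| = 42.1, C = R + 42.1·(cos 5.2000°, sin 5.2000°) = (74.296, -11.004). The perpendicularity gives CV at right angles to RC; with |CV| = 8.0 on the left of RC, V = C + 8.0·(-0.090633, 0.99588) = (73.570, -3.0369). Then |KV| = |V − K| = 73.633.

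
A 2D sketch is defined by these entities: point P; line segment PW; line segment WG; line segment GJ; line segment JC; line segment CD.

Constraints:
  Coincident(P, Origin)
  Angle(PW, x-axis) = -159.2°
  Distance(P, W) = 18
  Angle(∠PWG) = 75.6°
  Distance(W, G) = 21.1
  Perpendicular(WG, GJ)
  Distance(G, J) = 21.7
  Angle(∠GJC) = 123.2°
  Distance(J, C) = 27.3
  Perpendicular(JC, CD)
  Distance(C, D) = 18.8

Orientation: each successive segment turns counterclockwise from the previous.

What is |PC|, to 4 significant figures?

20.20

P is at the origin; PW runs at -159.2° with length 18.0, so W = (-16.83, -6.392). ∠PWG = 75.6° gives WG at -54.80° from the x-axis; with |WG| = 21.1, G = (-4.664, -23.63). WG ⟂ GJ, so GJ runs at 35.20°; with |GJ| = 21.7, J = (13.07, -11.13). ∠GJC = 123.2° gives JC at 92.00° from the x-axis; with |JC| = 27.3, C = (12.12, 16.16). Then |PC| = |C − P| = 20.20.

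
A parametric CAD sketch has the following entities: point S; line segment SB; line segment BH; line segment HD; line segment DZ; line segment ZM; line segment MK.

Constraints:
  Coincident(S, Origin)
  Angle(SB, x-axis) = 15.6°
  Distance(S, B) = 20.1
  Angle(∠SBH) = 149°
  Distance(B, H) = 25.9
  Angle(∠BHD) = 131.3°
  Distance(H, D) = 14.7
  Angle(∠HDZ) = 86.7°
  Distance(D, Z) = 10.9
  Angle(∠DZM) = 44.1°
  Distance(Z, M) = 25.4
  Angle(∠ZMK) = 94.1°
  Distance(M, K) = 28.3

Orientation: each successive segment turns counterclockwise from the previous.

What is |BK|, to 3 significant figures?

59.0

S is at the origin; SB runs at 15.6° with length 20.1, so B = (19.4, 5.41). ∠SBH = 149.0° gives BH at 46.6° from the x-axis; with |BH| = 25.9, H = (37.2, 24.2). ∠BHD = 131.3° gives HD at 95.3° from the x-axis; with |HD| = 14.7, D = (35.8, 38.9). ∠HDZ = 86.7° gives DZ at -171° from the x-axis; with |DZ| = 10.9, Z = (25.0, 37.2). ∠DZM = 44.1° gives ZM at -35.5° from the x-axis; with |ZM| = 25.4, M = (45.7, 22.5). ∠ZMK = 94.1° gives MK at 50.4° from the x-axis; with |MK| = 28.3, K = (63.7, 44.3). Then |BK| = |K − B| = 59.0.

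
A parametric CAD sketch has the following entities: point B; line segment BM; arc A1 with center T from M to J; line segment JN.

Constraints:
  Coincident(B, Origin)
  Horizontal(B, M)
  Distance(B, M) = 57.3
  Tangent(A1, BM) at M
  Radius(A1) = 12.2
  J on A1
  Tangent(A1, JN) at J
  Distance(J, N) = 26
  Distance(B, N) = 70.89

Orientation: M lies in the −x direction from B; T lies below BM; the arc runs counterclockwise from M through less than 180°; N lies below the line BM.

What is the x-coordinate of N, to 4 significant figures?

-57.89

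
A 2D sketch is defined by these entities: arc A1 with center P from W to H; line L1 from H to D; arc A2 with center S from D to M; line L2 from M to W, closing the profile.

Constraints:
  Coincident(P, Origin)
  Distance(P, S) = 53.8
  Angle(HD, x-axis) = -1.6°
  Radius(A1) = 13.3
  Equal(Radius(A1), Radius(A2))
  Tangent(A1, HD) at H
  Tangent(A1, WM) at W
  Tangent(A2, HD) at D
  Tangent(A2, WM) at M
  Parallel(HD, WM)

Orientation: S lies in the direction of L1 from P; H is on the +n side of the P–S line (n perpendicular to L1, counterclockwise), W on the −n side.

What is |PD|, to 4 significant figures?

55.42

Tangency of A1 to both parallel lines with radius 13.3 puts H and W at P ± 13.3·n: H = (0.3714, 13.29), W = (-0.3714, -13.29). Equal radii place D and M the same way about S: D = S + 13.3·n = (54.15, 11.79), M = S − 13.3·n = (53.41, -14.80). Then |PD| = |D − P| = 55.42.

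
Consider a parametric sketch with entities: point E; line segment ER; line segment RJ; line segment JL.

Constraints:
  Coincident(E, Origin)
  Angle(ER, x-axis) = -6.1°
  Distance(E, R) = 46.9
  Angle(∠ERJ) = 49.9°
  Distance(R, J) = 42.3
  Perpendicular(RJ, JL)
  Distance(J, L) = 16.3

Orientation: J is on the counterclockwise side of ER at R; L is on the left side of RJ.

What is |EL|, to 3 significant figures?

23.0

E is at the origin; ER runs at -6.1° with length 46.9, so R = 46.9·(cos -6.1°, sin -6.1°) = (46.6, -4.98). ∠ERJ = 49.9°, so RJ runs at -6.1° + (180° − 49.9°) = 124° from the x-axis; with |RJ| = 42.3, J = R + 42.3·(cos 124°, sin 124°) = (23.0, 30.1). The perpendicularity gives JL at right angles to RJ; with |JL| = 16.3 on the left of RJ, L = J + 16.3·(-0.829, -0.559) = (9.47, 21.0). Then |EL| = |L − E| = 23.0.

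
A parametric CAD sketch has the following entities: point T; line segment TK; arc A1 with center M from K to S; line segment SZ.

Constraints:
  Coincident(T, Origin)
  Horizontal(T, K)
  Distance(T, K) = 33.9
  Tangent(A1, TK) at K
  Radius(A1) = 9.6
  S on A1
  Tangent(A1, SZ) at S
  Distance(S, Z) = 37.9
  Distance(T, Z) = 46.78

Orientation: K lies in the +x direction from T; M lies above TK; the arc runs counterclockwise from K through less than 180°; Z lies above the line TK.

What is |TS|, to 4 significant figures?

44.04

Checks: |MS| = 9.600 ✓; ∠(MS, SZ) = 90.00° ✓; |SZ| = 37.90 ✓; |TZ| = 46.78 ✓.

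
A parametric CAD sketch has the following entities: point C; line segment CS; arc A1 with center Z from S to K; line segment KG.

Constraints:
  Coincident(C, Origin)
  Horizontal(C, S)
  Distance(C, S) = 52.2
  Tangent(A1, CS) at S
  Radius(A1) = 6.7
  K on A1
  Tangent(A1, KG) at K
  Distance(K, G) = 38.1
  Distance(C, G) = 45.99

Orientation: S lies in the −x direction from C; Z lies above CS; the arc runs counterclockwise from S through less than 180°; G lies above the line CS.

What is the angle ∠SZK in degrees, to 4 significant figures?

60.77°

Checks: |ZK| = 6.700 ✓; ∠(ZK, KG) = 90.00° ✓; |KG| = 38.10 ✓; |CG| = 45.99 ✓.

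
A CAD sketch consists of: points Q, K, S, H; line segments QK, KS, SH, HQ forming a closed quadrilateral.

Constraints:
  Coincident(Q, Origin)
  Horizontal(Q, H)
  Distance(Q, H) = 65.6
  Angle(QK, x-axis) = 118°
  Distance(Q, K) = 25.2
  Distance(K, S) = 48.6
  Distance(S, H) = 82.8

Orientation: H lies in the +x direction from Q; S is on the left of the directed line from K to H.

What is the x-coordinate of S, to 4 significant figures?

13.06

Q is at the origin; Q and H share the same y with |QH| = 65.6 and H in +x, so H = (65.6, 0). QK runs at 118.0° with |QK| = 25.2, so K = (-11.83, 22.25). S is determined by |KS| = 48.6 and |SH| = 82.8 together: it lies at the intersection of circle(K, 48.6) and circle(H, 82.8). With |KH| = 80.56, the foot of the radical line on KH is 12.39 from K and the perpendicular offset is √(48.6² − 12.39²) = 46.99. Taking the left-of-KH solution: S = (13.06, 63.99).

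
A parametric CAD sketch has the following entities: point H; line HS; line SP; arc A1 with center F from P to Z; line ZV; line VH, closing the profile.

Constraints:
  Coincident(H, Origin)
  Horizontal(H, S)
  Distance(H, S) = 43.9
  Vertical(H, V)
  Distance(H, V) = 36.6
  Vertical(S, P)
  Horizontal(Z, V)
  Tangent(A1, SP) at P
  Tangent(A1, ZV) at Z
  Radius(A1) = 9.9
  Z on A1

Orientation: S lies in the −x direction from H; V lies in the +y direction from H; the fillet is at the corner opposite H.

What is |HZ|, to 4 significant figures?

49.96

H is at the origin; HS is horizontal with |HS| = 43.9 and S on the −x side, so S = (-43.90, 0.000). H and V share the same x with |HV| = 36.6 and V on the +y side, so V = (0.000, 36.60). The virtual corner opposite H is at (-43.90, 36.60). Tangency of A1 to SP means the radius FP is perpendicular to SP and the tangent condition forces FZ to be normal to ZV, with radius 9.9, so the center F sits 9.9 in from both sides at F = (-34.00, 26.70). That places the tangent points at P = (-43.90, 26.70) on SP and Z = (-34.00, 36.60) on ZV. Then |HZ| = |Z − H| = 49.96.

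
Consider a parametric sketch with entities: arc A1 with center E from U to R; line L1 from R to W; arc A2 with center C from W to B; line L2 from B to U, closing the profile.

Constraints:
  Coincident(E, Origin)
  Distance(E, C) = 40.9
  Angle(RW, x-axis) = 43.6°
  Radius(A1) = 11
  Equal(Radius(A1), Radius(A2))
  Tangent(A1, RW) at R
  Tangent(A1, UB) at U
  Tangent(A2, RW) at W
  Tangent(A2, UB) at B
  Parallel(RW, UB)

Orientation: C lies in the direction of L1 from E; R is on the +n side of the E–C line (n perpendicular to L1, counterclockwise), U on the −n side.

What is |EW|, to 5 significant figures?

42.353

The slot axis is L1's direction at 43.6°, so u = (cos 43.6°, sin 43.6°) = (0.72417, 0.68962) and n = (−sin 43.6°, cos 43.6°) = (-0.68962, 0.72417). E is at the origin and C lies 40.9 along u from E, so C = 40.9·u = (29.619, 28.205). Tangency of A1 to both parallel lines with radius 11.0 puts R and U at E ± 11.0·n: R = (-7.5858, 7.9659), U = (7.5858, -7.9659). Equal radii place W and B the same way about C: W = C + 11.0·n = (22.033, 36.171), B = C − 11.0·n = (37.204, 20.240). Then |EW| = |W − E| = 42.353.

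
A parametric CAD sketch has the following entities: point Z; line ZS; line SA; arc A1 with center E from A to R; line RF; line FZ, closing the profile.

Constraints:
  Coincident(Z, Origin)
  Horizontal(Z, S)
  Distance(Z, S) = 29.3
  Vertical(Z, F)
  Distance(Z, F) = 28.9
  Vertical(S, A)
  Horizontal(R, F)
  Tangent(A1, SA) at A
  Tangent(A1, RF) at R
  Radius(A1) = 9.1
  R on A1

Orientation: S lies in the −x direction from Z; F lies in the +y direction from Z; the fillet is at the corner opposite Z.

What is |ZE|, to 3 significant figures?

28.3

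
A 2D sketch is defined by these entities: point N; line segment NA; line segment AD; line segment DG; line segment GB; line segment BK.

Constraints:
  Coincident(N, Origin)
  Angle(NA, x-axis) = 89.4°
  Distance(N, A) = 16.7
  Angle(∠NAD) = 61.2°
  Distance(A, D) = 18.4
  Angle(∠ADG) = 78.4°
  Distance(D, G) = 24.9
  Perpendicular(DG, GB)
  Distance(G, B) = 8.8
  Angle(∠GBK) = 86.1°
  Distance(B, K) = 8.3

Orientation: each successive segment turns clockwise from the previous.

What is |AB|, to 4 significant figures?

23.12

N is at the origin; NA runs at 89.4° with length 16.7, so A = (0.1749, 16.70). ∠NAD = 61.2° gives AD at -29.40° from the x-axis; with |AD| = 18.4, D = (16.21, 7.666). ∠ADG = 78.4° gives DG at -131.0° from the x-axis; with |DG| = 24.9, G = (-0.1307, -11.13). DG ⟂ GB, so GB runs at 139.0°; with |GB| = 8.8, B = (-6.772, -5.352). Then |AB| = |B − A| = 23.12.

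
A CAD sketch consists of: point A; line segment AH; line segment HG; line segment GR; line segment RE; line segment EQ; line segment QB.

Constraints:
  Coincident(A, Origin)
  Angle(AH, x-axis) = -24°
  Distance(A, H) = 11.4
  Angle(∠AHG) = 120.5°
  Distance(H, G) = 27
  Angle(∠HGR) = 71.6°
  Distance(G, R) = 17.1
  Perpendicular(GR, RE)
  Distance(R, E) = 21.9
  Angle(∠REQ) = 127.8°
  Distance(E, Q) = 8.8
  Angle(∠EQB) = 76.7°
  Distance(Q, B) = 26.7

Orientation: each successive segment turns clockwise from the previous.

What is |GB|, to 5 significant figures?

3.1373

∠REQ = 127.8° gives EQ at 25.900° from the x-axis; with |EQ| = 8.8, Q = (9.1704, -2.6639). ∠EQB = 76.7° gives QB at -77.400° from the x-axis; with |QB| = 26.7, B = (14.995, -28.721). Then |GB| = |B − G| = 3.1373.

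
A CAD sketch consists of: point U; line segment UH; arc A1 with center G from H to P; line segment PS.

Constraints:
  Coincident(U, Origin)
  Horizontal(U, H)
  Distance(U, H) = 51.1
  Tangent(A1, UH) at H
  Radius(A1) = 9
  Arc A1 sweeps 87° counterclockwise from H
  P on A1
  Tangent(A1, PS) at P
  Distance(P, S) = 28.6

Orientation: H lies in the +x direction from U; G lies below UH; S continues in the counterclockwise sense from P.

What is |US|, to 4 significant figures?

55.00

U is at the origin; U and H share the same y with |UH| = 51.1 and H on the +x side, so H = (51.10, 0.000). Since A1 is tangent to UH there, GH ⟂ UH, so G = H + (0, -9) = (51.10, -9.000). On A1, H sits at bearing 90° from G; an 87° counterclockwise sweep puts P at bearing 177°, so P = G + 9.0·(cos 177°, sin 177°) = (42.11, -8.529). Since A1 is tangent to PS there, GP ⟂ PS, so PS runs along (−sin 177°, cos 177°); with |PS| = 28.6, S = (40.62, -37.09). Then |US| = |S − U| = 55.00.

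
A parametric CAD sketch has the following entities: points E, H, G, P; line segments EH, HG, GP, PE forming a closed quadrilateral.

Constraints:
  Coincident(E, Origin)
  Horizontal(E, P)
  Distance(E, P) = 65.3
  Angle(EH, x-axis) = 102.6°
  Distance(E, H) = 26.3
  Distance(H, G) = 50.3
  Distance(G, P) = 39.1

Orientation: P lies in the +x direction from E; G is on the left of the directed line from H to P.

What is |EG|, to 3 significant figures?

54.9

E is at the origin; E and P share the same y with |EP| = 65.3 and P in +x, so P = (65.3, 0). EH runs at 102.6° with |EH| = 26.3, so H = (-5.74, 25.7). G is determined by |HG| = 50.3 and |GP| = 39.1 together: it lies at the intersection of circle(H, 50.3) and circle(P, 39.1). With |HP| = 75.5, the foot of the radical line on HP is 44.4 from H and the perpendicular offset is √(50.3² − 44.4²) = 23.6. Taking the left-of-HP solution: G = (44.1, 32.8).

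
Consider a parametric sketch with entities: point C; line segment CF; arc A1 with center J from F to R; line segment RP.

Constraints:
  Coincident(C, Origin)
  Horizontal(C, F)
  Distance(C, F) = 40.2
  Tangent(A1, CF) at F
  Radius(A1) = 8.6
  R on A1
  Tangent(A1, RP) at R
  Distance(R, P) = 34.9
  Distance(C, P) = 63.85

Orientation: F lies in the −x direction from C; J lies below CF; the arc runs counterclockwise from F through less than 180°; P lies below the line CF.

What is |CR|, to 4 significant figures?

49.64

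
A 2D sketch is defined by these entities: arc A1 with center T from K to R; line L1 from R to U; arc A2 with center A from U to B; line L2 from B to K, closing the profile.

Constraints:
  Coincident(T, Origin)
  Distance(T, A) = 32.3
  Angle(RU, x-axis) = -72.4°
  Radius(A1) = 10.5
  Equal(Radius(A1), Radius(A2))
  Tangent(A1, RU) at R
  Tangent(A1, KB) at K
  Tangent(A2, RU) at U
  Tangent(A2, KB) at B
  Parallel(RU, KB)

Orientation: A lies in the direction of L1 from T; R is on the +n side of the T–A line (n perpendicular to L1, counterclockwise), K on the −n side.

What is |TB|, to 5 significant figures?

33.964

Tangency of A1 to both parallel lines with radius 10.5 puts R and K at T ± 10.5·n: R = (10.009, 3.1749), K = (-10.009, -3.1749). Equal radii place U and B the same way about A: U = A + 10.5·n = (19.775, -27.613), B = A − 10.5·n = (-0.24195, -33.963). Then |TB| = |B − T| = 33.964.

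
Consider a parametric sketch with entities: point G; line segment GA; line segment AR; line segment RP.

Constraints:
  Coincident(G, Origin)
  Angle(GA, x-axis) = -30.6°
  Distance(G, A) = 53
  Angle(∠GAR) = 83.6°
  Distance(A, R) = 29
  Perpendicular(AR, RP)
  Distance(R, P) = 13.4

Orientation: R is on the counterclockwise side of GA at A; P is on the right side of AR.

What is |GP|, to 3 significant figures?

70.0

G is at the origin; GA runs at -30.6° with length 53.0, so A = 53.0·(cos -30.6°, sin -30.6°) = (45.6, -27.0). ∠GAR = 83.6°, so AR runs at -30.6° + (180° − 83.6°) = 65.8° from the x-axis; with |AR| = 29.0, R = A + 29.0·(cos 65.8°, sin 65.8°) = (57.5, -0.528). AR ⟂ RP; with |RP| = 13.4 on the right of AR, P = R + 13.4·(0.912, -0.410) = (69.7, -6.02). Then |GP| = |P − G| = 70.0.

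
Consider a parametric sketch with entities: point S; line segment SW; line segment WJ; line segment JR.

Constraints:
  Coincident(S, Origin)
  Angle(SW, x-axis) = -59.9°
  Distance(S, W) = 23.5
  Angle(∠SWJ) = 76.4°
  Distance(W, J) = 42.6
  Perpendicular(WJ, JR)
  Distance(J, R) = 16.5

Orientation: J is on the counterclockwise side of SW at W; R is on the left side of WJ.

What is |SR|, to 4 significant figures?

37.61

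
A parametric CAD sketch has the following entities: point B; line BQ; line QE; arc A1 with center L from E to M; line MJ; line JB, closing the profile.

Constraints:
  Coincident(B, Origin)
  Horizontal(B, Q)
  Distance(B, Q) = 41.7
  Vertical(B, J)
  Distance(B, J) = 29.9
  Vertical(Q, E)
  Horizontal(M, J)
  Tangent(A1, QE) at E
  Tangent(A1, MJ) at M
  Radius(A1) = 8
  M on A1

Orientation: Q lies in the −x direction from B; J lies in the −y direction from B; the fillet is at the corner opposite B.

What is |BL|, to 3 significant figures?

40.2

BJ is vertical with |BJ| = 29.9 and J on the −y side, so J = (0.00, -29.9). The virtual corner opposite B is at (-41.7, -29.9). A1 meets QE tangentially, so LE is at right angles to QE and since A1 is tangent to MJ there, LM ⟂ MJ, with radius 8.0, so the center L sits 8.0 in from both sides at L = (-33.7, -21.9). Then |BL| = |L − B| = 40.2.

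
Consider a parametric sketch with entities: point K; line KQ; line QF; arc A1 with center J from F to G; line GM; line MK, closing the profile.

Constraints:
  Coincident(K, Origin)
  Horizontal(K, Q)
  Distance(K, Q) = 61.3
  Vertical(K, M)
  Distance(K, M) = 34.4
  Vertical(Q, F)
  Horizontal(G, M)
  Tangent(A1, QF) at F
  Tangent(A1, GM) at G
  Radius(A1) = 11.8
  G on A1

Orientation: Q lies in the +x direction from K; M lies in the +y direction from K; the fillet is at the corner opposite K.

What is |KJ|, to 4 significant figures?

54.42

KM is vertical with |KM| = 34.4 and M on the +y side, so M = (0.000, 34.40). The virtual corner opposite K is at (61.30, 34.40). The tangent condition forces JF to be normal to QF and A1 meets GM tangentially, so JG is at right angles to GM, with radius 11.8, so the center J sits 11.8 in from both sides at J = (49.50, 22.60). Then |KJ| = |J − K| = 54.42.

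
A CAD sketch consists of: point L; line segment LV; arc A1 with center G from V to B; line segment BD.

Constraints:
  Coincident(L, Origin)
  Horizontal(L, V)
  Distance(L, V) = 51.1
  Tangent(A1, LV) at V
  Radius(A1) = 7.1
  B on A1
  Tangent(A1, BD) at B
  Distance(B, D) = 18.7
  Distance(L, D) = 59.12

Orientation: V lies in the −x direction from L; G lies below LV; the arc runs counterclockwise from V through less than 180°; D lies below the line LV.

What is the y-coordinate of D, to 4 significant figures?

-27.05

L is at the origin; L and V share the same y with |LV| = 51.1 and V on the −x side, so V = (-51.10, 0.000). Since A1 is tangent to LV there, GV ⟂ LV, so G = V + (0, -7.1) = (-51.10, -7.100). Since GB ⟂ BD (tangency), |GD| = √(7.1² + 18.7²) = 20.00 regardless of where B sits on A1. So D lies on both circle(L, 59.12) and circle(G, 20.00); the below-LV intersection is D = (-52.57, -27.05). B is the foot of the tangent from D: B = (-57.90, -9.126).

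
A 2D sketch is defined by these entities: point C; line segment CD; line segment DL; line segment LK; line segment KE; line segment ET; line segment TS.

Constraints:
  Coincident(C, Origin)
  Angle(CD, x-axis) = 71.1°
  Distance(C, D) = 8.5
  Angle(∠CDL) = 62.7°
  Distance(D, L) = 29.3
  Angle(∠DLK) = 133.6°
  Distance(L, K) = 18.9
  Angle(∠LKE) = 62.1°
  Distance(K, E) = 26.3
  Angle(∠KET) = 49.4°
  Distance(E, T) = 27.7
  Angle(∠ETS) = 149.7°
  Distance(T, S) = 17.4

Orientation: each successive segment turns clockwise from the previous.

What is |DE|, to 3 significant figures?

26.9

C is at the origin; CD runs at 71.1° with length 8.5, so D = (2.75, 8.04). ∠CDL = 62.7° gives DL at -46.2° from the x-axis; with |DL| = 29.3, L = (23.0, -13.1). ∠DLK = 133.6° gives LK at -92.6° from the x-axis; with |LK| = 18.9, K = (22.2, -32.0). ∠LKE = 62.1° gives KE at 150° from the x-axis; with |KE| = 26.3, E = (-0.485, -18.6). Then |DE| = |E − D| = 26.9.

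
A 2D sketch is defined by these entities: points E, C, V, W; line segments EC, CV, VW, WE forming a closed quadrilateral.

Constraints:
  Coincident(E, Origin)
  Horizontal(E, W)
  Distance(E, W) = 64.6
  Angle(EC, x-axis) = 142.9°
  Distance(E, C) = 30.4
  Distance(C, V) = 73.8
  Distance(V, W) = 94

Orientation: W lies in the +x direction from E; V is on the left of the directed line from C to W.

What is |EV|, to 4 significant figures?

81.87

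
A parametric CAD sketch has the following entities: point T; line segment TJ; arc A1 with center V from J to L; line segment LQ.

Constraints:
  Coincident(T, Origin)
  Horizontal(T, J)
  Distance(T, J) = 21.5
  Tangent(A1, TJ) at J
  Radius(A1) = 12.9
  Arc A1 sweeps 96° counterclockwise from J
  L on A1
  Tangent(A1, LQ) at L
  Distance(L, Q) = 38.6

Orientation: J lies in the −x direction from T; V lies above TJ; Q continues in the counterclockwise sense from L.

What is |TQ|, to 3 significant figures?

54.1

On A1, J sits at bearing -90° from V; a 96° counterclockwise sweep puts L at bearing 6°, so L = V + 12.9·(cos 6°, sin 6°) = (-8.67, 14.2). Tangency of A1 to LQ means the radius VL is perpendicular to LQ, so LQ runs along (−sin 6°, cos 6°); with |LQ| = 38.6, Q = (-12.7, 52.6). Then |TQ| = |Q − T| = 54.1.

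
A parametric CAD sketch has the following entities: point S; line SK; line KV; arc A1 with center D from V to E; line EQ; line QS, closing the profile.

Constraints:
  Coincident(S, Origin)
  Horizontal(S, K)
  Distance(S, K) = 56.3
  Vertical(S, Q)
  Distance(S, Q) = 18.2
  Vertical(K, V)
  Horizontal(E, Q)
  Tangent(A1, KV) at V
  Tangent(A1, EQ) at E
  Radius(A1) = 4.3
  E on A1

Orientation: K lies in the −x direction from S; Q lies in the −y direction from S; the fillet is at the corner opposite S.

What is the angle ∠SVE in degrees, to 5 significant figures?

58.869°

The virtual corner opposite S is at (-56.300, -18.200). Tangency of A1 to KV means the radius DV is perpendicular to KV and A1 meets EQ tangentially, so DE is at right angles to EQ, with radius 4.3, so the center D sits 4.3 in from both sides at D = (-52.000, -13.900). That places the tangent points at V = (-56.300, -13.900) on KV and E = (-52.000, -18.200) on EQ. Then cos ∠SVE = VS·VE / (|VS||VE|), giving 58.869°.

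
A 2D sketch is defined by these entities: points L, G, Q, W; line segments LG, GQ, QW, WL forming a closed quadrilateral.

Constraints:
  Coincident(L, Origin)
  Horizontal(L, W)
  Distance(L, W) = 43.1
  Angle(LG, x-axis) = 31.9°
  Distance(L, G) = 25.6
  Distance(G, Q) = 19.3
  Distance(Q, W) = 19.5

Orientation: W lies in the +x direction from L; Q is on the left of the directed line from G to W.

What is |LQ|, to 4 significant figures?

44.54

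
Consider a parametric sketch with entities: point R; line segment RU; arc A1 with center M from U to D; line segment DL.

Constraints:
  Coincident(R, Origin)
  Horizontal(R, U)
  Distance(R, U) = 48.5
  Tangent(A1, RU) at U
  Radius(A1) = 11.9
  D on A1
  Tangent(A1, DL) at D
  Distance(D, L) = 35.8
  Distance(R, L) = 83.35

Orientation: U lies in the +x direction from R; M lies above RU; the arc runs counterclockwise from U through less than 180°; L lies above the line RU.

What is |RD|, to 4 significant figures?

60.06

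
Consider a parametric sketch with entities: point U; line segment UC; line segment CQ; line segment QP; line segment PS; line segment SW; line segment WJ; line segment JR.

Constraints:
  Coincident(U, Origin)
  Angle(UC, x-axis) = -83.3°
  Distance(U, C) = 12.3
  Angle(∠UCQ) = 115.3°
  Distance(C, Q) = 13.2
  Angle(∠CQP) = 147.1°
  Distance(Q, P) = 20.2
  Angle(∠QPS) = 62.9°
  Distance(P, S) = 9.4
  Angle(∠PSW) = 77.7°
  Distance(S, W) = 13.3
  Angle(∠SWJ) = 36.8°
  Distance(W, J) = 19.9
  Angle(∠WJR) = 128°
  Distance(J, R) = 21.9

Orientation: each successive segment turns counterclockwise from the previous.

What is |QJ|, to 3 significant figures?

25.5

U is at the origin; UC runs at -83.3° with length 12.3, so C = (1.44, -12.2). ∠UCQ = 115.3° gives CQ at -18.6° from the x-axis; with |CQ| = 13.2, Q = (13.9, -16.4). ∠CQP = 147.1° gives QP at 14.3° from the x-axis; with |QP| = 20.2, P = (33.5, -11.4). ∠QPS = 62.9° gives PS at 131° from the x-axis; with |PS| = 9.4, S = (27.3, -4.39). ∠PSW = 77.7° gives SW at -126° from the x-axis; with |SW| = 13.3, W = (19.4, -15.1). ∠SWJ = 36.8° gives WJ at 16.9° from the x-axis; with |WJ| = 19.9, J = (38.5, -9.32). Then |QJ| = |J − Q| = 25.5.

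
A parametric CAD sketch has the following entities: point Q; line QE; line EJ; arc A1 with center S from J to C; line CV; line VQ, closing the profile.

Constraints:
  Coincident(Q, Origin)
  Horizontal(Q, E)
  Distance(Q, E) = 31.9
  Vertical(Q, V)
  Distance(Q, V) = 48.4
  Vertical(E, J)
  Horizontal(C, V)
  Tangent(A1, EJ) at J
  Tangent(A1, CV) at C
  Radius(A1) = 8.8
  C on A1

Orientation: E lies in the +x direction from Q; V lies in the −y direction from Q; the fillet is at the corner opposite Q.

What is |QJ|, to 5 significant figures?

50.850

The virtual corner opposite Q is at (31.900, -48.400). Since A1 is tangent to EJ there, SJ ⟂ EJ and the tangent condition forces SC to be normal to CV, with radius 8.8, so the center S sits 8.8 in from both sides at S = (23.100, -39.600). That places the tangent points at J = (31.900, -39.600) on EJ and C = (23.100, -48.400) on CV. Then |QJ| = |J − Q| = 50.850.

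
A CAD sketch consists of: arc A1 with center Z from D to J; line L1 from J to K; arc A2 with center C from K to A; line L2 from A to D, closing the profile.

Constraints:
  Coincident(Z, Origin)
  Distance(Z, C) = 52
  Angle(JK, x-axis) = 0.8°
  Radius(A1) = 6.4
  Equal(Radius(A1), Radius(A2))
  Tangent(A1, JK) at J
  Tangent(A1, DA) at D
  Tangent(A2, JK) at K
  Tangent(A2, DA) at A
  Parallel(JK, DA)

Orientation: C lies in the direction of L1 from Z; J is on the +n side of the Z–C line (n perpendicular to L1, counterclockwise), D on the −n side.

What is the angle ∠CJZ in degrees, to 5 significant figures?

82.983°

The slot axis is L1's direction at 0.8°, so u = (cos 0.8°, sin 0.8°) = (0.99990, 0.013962) and n = (−sin 0.8°, cos 0.8°) = (-0.013962, 0.99990). Z is at the origin and C lies 52.0 along u from Z, so C = 52.0·u = (51.995, 0.72603). Tangency of A1 to both parallel lines with radius 6.4 puts J and D at Z ± 6.4·n: J = (-0.089358, 6.3994), D = (0.089358, -6.3994). Then cos ∠CJZ = JC·JZ / (|JC||JZ|), giving 82.983°.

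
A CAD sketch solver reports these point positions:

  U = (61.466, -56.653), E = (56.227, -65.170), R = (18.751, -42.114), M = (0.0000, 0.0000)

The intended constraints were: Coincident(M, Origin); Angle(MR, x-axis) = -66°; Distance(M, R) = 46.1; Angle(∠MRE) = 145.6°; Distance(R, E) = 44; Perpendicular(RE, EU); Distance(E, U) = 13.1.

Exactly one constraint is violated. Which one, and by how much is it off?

Distance(E, U) = 13.1 — off by 3.10.

M = (0.00, 0.00) ✓; MR at -66.00° ✓; |MR| = 46.10 ✓; ∠MRE = 145.6° ✓; |RE| = 44.00 ✓; ∠(RE, EU) = 90.00° ✓; |EU| = 9.999 ✗.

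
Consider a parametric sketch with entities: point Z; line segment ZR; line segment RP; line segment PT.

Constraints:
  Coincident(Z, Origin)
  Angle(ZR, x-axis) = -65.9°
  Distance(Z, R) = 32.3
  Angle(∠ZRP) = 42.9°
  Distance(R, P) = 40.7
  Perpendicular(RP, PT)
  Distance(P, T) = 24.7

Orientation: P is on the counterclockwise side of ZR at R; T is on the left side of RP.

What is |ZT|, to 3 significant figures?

17.3

Z is at the origin; ZR runs at -65.9° with length 32.3, so R = 32.3·(cos -65.9°, sin -65.9°) = (13.2, -29.5). ∠ZRP = 42.9°, so RP runs at -65.9° + (180° − 42.9°) = 71.2° from the x-axis; with |RP| = 40.7, P = R + 40.7·(cos 71.2°, sin 71.2°) = (26.3, 9.04). RP ⟂ PT; with |PT| = 24.7 on the left of RP, T = P + 24.7·(-0.947, 0.322) = (2.92, 17.0). Then |ZT| = |T − Z| = 17.3.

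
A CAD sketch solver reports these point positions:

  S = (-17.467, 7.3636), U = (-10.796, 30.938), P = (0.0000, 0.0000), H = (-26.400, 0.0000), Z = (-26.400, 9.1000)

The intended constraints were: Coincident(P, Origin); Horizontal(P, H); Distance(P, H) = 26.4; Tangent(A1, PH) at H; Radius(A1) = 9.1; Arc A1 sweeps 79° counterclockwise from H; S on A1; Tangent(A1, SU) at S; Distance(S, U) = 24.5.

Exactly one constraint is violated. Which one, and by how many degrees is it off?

Tangent(A1, SU) at S — off by 4.80°.

P = (0.00, 0.00) ✓; P.y = 0.00, H.y = 0.00 ✓; |PH| = 26.40 ✓; ∠(ZH, HP) = 90.00° ✓; |ZH| = 9.100 ✓; bearing(Z→S) − bearing(Z→H) = 79.00° ✓; |ZS| = 9.100 ✓; ∠(ZS, SU) = 94.80° ✗; |SU| = 24.50 ✓.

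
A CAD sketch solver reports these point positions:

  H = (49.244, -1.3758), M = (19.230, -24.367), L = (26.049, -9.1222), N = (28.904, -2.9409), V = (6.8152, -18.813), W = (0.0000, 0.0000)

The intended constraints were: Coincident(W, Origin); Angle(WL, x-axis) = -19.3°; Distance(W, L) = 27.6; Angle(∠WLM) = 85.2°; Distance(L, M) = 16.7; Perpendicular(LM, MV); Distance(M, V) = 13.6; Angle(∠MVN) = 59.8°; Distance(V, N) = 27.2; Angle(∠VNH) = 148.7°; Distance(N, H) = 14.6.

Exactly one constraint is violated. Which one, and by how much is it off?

Distance(N, H) = 14.6 — off by 5.80.

W = (0.00, 0.00) ✓; WL at -19.30° ✓; |WL| = 27.60 ✓; ∠WLM = 85.20° ✓; |LM| = 16.70 ✓; ∠(LM, MV) = 90.00° ✓; |MV| = 13.60 ✓; ∠MVN = 59.80° ✓; |VN| = 27.20 ✓; ∠VNH = 148.7° ✓; |NH| = 20.40 ✗.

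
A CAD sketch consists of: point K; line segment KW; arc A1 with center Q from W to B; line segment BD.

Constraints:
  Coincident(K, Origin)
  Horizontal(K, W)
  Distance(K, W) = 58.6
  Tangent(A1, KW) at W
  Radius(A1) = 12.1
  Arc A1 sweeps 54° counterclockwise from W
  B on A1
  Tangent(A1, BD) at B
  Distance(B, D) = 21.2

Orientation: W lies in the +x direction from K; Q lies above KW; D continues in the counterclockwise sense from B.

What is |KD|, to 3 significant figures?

83.8

K is at the origin; KW is horizontal with |KW| = 58.6 and W on the +x side, so W = (58.6, 0.00). Tangency of A1 to KW means the radius QW is perpendicular to KW, so Q = W + (0, 12.1) = (58.6, 12.1). On A1, W sits at bearing -90° from Q; a 54° counterclockwise sweep puts B at bearing -36°, so B = Q + 12.1·(cos -36°, sin -36°) = (68.4, 4.99). A1 meets BD tangentially, so QB is at right angles to BD, so BD runs along (−sin -36°, cos -36°); with |BD| = 21.2, D = (80.9, 22.1). Then |KD| = |D − K| = 83.8.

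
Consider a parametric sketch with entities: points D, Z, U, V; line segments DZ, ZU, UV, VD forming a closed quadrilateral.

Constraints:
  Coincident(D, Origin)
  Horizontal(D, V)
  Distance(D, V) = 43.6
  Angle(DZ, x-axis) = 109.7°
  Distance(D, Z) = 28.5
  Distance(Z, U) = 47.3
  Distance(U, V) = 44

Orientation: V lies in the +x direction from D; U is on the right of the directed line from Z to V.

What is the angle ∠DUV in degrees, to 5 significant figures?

76.345°

D is at the origin; DV is horizontal with |DV| = 43.6 and V in +x, so V = (43.6, 0). DZ runs at 109.7° with |DZ| = 28.5, so Z = (-9.6072, 26.832). U is determined by |ZU| = 47.3 and |UV| = 44.0 together: it lies at the intersection of circle(Z, 47.3) and circle(V, 44.0). With |ZV| = 59.590, the foot of the radical line on ZV is 32.323 from Z and the perpendicular offset is √(47.3² − 32.323²) = 34.533. Taking the right-of-ZV solution: U = (3.7044, -18.556).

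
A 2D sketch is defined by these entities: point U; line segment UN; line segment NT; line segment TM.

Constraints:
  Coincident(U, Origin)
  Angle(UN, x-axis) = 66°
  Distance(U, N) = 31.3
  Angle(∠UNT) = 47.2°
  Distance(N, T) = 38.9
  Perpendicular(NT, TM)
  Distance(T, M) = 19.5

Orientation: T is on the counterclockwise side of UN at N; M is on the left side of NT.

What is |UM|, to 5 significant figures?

17.971

∠UNT = 47.2°, so NT runs at 66.0° + (180° − 47.2°) = 198.80° from the x-axis; with |NT| = 38.9, T = N + 38.9·(cos 198.80°, sin 198.80°) = (-24.094, 16.058). NT is perpendicular to TM; with |TM| = 19.5 on the left of NT, M = T + 19.5·(0.32227, -0.94665) = (-17.810, -2.4018). Then |UM| = |M − U| = 17.971.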